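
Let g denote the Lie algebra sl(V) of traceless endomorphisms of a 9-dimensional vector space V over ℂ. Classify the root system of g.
This is sl(9), which has dimension 9^2 - 1 = 80 and rank 9 - 1 = 8 (a Cartan subalgebra is the diagonal traceless matrices). In the classification of classical Lie algebras, the special linear algebra sl(n+1) has type A_n; here n = 8, so the Dynkin diagram is a chain of 8 nodes with single edges (A_8). Hence the type is A_8.

A_8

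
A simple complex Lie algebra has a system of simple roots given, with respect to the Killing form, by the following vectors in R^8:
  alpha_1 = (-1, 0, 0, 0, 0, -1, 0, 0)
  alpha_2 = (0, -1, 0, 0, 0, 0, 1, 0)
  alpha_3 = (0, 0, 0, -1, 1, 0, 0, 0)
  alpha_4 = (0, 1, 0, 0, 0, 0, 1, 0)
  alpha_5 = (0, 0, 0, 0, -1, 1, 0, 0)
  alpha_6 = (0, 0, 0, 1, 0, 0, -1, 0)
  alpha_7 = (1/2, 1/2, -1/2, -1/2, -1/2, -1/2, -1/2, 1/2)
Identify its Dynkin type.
type E_7

Compute the Cartan integers a_ij = 2(alpha_i, alpha_j)/(alpha_j, alpha_j); the resulting 7x7 Cartan matrix is
[[2, 0, 0, 0, -1, 0, 0], [0, 2, 0, 0, 0, -1, -1], [0, 0, 2, 0, -1, -1, 0], [0, 0, 0, 2, 0, -1, 0], [-1, 0, -1, 0, 2, 0, 0], [0, -1, -1, -1, 0, 2, 0], [0, -1, 0, 0, 0, 0, 2]].
All simple roots have the same length, so the diagram is simply laced. The associated Dynkin diagram is a chain of 6 nodes with one extra node attached to the third node from one end (E_7), so the type is E_7.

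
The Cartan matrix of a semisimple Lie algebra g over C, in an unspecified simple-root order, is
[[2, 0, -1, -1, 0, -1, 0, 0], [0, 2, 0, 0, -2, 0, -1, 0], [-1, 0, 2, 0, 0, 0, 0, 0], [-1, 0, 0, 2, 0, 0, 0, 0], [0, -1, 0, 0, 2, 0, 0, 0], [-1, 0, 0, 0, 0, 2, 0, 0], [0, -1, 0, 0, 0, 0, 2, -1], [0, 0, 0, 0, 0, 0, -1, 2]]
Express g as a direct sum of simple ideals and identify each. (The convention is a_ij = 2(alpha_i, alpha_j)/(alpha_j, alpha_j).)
The diagram associated to this matrix has two connected components: the simple roots {alpha_2, alpha_5, alpha_7, alpha_8} form a chain of 4 nodes with a double edge at one end; the terminal node there is the unique short simple root (B_4), and {alpha_1, alpha_3, alpha_4, alpha_6} form a chain of 2 nodes with a fork of two nodes at one end (D_4). A semisimple Lie algebra decomposes uniquely as the direct sum of simple ideals, one per connected component of its Dynkin diagram, so g ≅ B_4 ⊕ D_4 (dimension 36 + 28 = 64).

type B_4 + type D_4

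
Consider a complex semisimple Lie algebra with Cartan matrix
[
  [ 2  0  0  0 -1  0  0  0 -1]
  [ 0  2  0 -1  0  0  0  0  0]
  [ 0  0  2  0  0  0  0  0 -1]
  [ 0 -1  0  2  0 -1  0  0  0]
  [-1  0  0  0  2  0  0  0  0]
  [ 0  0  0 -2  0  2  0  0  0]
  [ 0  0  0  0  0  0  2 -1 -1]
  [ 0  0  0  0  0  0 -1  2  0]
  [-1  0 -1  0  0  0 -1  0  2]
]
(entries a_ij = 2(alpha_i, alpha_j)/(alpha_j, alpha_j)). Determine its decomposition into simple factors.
The diagram associated to this matrix has two connected components: the simple roots {alpha_2, alpha_4, alpha_6} form a chain of 3 nodes with a double edge at one end; the terminal node there is the unique long simple root (C_3), and {alpha_1, alpha_3, alpha_5, alpha_7, alpha_8, alpha_9} form a chain of 5 nodes with one extra node attached to the third node from one end (E_6). A semisimple Lie algebra decomposes uniquely as the direct sum of simple ideals, one per connected component of its Dynkin diagram, so g ≅ C_3 ⊕ E_6 (dimension 21 + 78 = 99).

C_3 (sp(6)) ⊕ E_6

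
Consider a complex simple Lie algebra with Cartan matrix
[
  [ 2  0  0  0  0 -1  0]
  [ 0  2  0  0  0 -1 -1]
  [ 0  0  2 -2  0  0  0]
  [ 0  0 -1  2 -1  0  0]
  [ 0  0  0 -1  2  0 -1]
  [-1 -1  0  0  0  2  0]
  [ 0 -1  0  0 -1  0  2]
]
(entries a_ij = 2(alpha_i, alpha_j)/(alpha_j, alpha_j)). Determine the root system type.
C_7

The matrix has rank 7 with 2's on the diagonal. Reading the off-diagonal entries as Dynkin edges (a single edge where a_ij = a_ji = -1; a double or triple edge where a_ij * a_ji = 2 or 3), the diagram is a chain of 7 nodes with a double edge at one end; the terminal node there is the unique long simple root (C_7). One simple-root ordering that puts it in standard form is (alpha_1, alpha_6, alpha_2, alpha_7, alpha_5, alpha_4, alpha_3). So the algebra is type C_7, i.e. sp(14).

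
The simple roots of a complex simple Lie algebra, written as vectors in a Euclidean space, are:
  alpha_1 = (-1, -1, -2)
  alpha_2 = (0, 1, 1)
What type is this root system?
Compute the Cartan integers a_ij = 2(alpha_i, alpha_j)/(alpha_j, alpha_j); the resulting 2x2 Cartan matrix is
[[2, -3], [-1, 2]].
The roots have two lengths (squared-length ratio 3:1); the short ones are alpha_{2}. The associated Dynkin diagram is two nodes joined by a triple edge (G_2), so the type is G_2.

G_2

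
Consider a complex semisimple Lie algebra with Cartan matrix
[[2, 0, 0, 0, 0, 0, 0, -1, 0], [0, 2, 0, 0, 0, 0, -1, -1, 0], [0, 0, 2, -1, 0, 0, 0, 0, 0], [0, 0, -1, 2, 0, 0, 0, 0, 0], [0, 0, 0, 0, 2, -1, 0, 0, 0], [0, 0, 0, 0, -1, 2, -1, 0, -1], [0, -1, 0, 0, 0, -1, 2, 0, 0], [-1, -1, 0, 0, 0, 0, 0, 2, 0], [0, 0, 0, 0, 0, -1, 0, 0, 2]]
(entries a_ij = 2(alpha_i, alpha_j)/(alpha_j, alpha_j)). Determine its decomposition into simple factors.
A2 + D7

The diagram associated to this matrix has two connected components: the simple roots {alpha_3, alpha_4} form a chain of 2 nodes with single edges (A_2), and {alpha_1, alpha_2, alpha_5, alpha_6, alpha_7, alpha_8, alpha_9} form a chain of 5 nodes with a fork of two nodes at one end (D_7). A semisimple Lie algebra decomposes uniquely as the direct sum of simple ideals, one per connected component of its Dynkin diagram, so g ≅ A_2 ⊕ D_7 (dimension 8 + 91 = 99).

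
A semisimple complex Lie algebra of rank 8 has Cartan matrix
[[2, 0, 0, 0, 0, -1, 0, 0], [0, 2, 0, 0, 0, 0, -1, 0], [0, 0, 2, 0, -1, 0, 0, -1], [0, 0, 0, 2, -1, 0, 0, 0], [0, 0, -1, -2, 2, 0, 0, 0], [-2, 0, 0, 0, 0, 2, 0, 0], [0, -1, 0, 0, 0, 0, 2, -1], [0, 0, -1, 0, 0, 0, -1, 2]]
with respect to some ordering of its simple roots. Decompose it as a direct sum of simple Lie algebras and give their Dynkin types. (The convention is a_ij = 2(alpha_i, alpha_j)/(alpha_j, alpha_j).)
The diagram associated to this matrix has two connected components: the simple roots {alpha_1, alpha_6} form a chain of 2 nodes with a double edge at one end; the terminal node there is the unique short simple root (B_2), and {alpha_2, alpha_3, alpha_4, alpha_5, alpha_7, alpha_8} form a chain of 6 nodes with a double edge at one end; the terminal node there is the unique short simple root (B_6). A semisimple Lie algebra decomposes uniquely as the direct sum of simple ideals, one per connected component of its Dynkin diagram, so g ≅ B_2 ⊕ B_6 (dimension 10 + 78 = 88).

B_2 + B_6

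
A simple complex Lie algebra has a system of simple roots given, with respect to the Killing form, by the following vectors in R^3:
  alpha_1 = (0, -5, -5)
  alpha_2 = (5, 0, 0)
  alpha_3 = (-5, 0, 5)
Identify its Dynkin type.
Compute the Cartan integers a_ij = 2(alpha_i, alpha_j)/(alpha_j, alpha_j); the resulting 3x3 Cartan matrix is
[[2, 0, -1], [0, 2, -1], [-1, -2, 2]].
The roots have two lengths (squared-length ratio 2:1); the short ones are alpha_{2}. The associated Dynkin diagram is a chain of 3 nodes with a double edge at one end; the terminal node there is the unique short simple root (B_3), so the type is B_3 (the algebra so(7)).

type B_3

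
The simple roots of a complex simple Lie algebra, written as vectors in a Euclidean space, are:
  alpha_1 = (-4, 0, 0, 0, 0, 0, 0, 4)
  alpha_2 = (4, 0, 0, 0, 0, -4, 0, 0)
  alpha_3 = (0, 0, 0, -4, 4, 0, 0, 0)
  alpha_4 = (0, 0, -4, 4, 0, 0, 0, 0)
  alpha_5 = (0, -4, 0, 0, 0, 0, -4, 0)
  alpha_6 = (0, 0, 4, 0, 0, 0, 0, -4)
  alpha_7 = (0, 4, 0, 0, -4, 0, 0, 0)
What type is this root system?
Compute the Cartan integers a_ij = 2(alpha_i, alpha_j)/(alpha_j, alpha_j); the resulting 7x7 Cartan matrix is
[[2, -1, 0, 0, 0, -1, 0], [-1, 2, 0, 0, 0, 0, 0], [0, 0, 2, -1, 0, 0, -1], [0, 0, -1, 2, 0, -1, 0], [0, 0, 0, 0, 2, 0, -1], [-1, 0, 0, -1, 0, 2, 0], [0, 0, -1, 0, -1, 0, 2]].
All simple roots have the same length, so the diagram is simply laced. The associated Dynkin diagram is a chain of 7 nodes with single edges (A_7), so the type is A_7 (the algebra sl(8)).

A7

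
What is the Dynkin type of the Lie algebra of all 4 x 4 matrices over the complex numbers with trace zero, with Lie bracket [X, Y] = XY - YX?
A3

This is sl(4), which has dimension 4^2 - 1 = 15 and rank 4 - 1 = 3 (a Cartan subalgebra is the diagonal traceless matrices). In the classification of classical Lie algebras, the special linear algebra sl(n+1) has type A_n; here n = 3, so the Dynkin diagram is a chain of 3 nodes with single edges (A_3). Hence the type is A_3.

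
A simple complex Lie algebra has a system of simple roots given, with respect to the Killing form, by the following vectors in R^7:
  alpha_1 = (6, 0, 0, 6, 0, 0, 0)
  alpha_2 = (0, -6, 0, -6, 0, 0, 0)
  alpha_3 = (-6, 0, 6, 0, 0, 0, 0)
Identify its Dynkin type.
A3

Compute the Cartan integers a_ij = 2(alpha_i, alpha_j)/(alpha_j, alpha_j); the resulting 3x3 Cartan matrix is
[[2, -1, -1], [-1, 2, 0], [-1, 0, 2]].
All simple roots have the same length, so the diagram is simply laced. The associated Dynkin diagram is a chain of 3 nodes with single edges (A_3), so the type is A_3 (the algebra sl(4)).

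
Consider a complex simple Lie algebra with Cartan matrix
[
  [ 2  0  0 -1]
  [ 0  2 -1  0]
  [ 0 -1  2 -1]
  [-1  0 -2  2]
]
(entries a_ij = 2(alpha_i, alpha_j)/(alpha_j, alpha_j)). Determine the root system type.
F4

The matrix has rank 4 with 2's on the diagonal. Reading the off-diagonal entries as Dynkin edges (a single edge where a_ij = a_ji = -1; a double or triple edge where a_ij * a_ji = 2 or 3), the diagram is a chain of 4 nodes with a double edge between the middle two (F_4). One simple-root ordering that puts it in standard form is (alpha_1, alpha_4, alpha_3, alpha_2). So the algebra is type F_4.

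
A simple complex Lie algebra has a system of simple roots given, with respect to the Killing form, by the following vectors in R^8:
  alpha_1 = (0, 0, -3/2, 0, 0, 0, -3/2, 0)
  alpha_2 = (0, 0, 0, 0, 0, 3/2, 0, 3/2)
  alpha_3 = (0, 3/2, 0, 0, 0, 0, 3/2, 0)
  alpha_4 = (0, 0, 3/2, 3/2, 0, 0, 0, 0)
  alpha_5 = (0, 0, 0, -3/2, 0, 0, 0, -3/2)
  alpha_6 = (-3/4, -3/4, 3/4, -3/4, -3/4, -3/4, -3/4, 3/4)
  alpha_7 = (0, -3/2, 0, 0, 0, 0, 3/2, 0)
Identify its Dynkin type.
E_7

Compute the Cartan integers a_ij = 2(alpha_i, alpha_j)/(alpha_j, alpha_j); the resulting 7x7 Cartan matrix is
[[2, 0, -1, -1, 0, 0, -1], [0, 2, 0, 0, -1, 0, 0], [-1, 0, 2, 0, 0, -1, 0], [-1, 0, 0, 2, -1, 0, 0], [0, -1, 0, -1, 2, 0, 0], [0, 0, -1, 0, 0, 2, 0], [-1, 0, 0, 0, 0, 0, 2]].
All simple roots have the same length, so the diagram is simply laced. The associated Dynkin diagram is a chain of 6 nodes with one extra node attached to the third node from one end (E_7), so the type is E_7.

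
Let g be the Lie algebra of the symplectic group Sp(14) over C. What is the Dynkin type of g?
C7

This is sp(14), which has dimension 14(14+1)/2 = 105 and rank 14/2 = 7. In the classification of classical Lie algebras, the symplectic algebra sp(2n) has type C_n; here n = 7, so the Dynkin diagram is a chain of 7 nodes with a double edge at one end; the terminal node there is the unique long simple root (C_7). Hence the type is C_7.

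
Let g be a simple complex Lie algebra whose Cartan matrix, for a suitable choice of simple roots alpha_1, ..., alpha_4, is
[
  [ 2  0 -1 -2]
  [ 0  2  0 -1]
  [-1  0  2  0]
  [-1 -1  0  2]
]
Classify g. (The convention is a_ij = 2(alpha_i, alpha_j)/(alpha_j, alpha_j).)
F4

The matrix has rank 4 with 2's on the diagonal. Reading the off-diagonal entries as Dynkin edges (a single edge where a_ij = a_ji = -1; a double or triple edge where a_ij * a_ji = 2 or 3), the diagram is a chain of 4 nodes with a double edge between the middle two (F_4). One simple-root ordering that puts it in standard form is (alpha_3, alpha_1, alpha_4, alpha_2). So the algebra is type F_4.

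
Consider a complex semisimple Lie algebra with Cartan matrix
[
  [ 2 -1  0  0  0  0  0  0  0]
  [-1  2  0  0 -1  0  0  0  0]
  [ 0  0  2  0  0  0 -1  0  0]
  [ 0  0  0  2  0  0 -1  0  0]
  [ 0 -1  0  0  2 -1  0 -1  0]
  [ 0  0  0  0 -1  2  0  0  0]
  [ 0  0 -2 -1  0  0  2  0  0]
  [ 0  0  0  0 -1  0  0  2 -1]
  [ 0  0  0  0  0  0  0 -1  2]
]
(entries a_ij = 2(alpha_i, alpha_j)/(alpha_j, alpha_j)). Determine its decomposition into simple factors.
The diagram associated to this matrix has two connected components: the simple roots {alpha_3, alpha_4, alpha_7} form a chain of 3 nodes with a double edge at one end; the terminal node there is the unique short simple root (B_3), and {alpha_1, alpha_2, alpha_5, alpha_6, alpha_8, alpha_9} form a chain of 5 nodes with one extra node attached to the third node from one end (E_6). A semisimple Lie algebra decomposes uniquely as the direct sum of simple ideals, one per connected component of its Dynkin diagram, so g ≅ B_3 ⊕ E_6 (dimension 21 + 78 = 99).

B3 ⊕ E6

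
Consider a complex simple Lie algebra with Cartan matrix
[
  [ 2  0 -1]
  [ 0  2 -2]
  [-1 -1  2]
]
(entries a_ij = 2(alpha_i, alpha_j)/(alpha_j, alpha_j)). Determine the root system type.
C3

The matrix has rank 3 with 2's on the diagonal. Reading the off-diagonal entries as Dynkin edges (a single edge where a_ij = a_ji = -1; a double or triple edge where a_ij * a_ji = 2 or 3), the diagram is a chain of 3 nodes with a double edge at one end; the terminal node there is the unique long simple root (C_3). One simple-root ordering that puts it in standard form is (alpha_1, alpha_3, alpha_2). So the algebra is type C_3, i.e. sp(6).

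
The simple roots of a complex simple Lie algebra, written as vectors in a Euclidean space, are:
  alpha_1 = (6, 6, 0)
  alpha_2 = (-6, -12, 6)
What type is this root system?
Compute the Cartan integers a_ij = 2(alpha_i, alpha_j)/(alpha_j, alpha_j); the resulting 2x2 Cartan matrix is
[[2, -1], [-3, 2]].
The roots have two lengths (squared-length ratio 3:1); the short ones are alpha_{1}. The associated Dynkin diagram is two nodes joined by a triple edge (G_2), so the type is G_2.

G_2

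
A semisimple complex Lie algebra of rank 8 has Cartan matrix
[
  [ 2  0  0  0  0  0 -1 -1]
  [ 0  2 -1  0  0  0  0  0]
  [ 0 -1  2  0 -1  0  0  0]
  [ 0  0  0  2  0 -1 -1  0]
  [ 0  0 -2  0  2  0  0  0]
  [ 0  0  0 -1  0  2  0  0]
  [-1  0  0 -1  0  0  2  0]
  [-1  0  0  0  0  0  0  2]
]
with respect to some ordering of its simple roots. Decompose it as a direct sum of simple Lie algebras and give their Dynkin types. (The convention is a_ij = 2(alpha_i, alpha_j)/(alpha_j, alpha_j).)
A5 ⊕ C3

The diagram associated to this matrix has two connected components: the simple roots {alpha_1, alpha_4, alpha_6, alpha_7, alpha_8} form a chain of 5 nodes with single edges (A_5), and {alpha_2, alpha_3, alpha_5} form a chain of 3 nodes with a double edge at one end; the terminal node there is the unique long simple root (C_3). A semisimple Lie algebra decomposes uniquely as the direct sum of simple ideals, one per connected component of its Dynkin diagram, so g ≅ A_5 ⊕ C_3 (dimension 35 + 21 = 56).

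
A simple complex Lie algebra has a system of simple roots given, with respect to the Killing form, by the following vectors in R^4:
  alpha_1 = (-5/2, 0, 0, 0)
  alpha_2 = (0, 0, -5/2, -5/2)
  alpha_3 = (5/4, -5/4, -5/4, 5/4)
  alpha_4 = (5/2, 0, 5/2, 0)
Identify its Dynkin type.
Compute the Cartan integers a_ij = 2(alpha_i, alpha_j)/(alpha_j, alpha_j); the resulting 4x4 Cartan matrix is
[[2, 0, -1, -1], [0, 2, 0, -1], [-1, 0, 2, 0], [-2, -1, 0, 2]].
The roots have two lengths (squared-length ratio 2:1); the short ones are alpha_{1,3}. The associated Dynkin diagram is a chain of 4 nodes with a double edge between the middle two (F_4), so the type is F_4.

F_4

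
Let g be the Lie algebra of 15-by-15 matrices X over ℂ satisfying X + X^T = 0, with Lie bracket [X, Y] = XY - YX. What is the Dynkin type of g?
B_7

This is so(15) with 15 odd, which has dimension 15(15-1)/2 = 105 and rank (15-1)/2 = 7. In the classification of classical Lie algebras, the orthogonal algebra so(2n+1) in an odd number of variables has type B_n; here n = 7, so the Dynkin diagram is a chain of 7 nodes with a double edge at one end; the terminal node there is the unique short simple root (B_7). Hence the type is B_7.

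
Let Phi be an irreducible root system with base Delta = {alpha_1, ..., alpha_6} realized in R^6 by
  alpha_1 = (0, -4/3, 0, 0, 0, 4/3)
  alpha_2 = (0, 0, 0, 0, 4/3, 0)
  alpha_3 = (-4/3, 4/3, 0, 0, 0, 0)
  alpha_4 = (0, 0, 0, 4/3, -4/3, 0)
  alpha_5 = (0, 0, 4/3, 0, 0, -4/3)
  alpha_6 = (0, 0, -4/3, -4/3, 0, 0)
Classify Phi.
Compute the Cartan integers a_ij = 2(alpha_i, alpha_j)/(alpha_j, alpha_j); the resulting 6x6 Cartan matrix is
[[2, 0, -1, 0, -1, 0], [0, 2, 0, -1, 0, 0], [-1, 0, 2, 0, 0, 0], [0, -2, 0, 2, 0, -1], [-1, 0, 0, 0, 2, -1], [0, 0, 0, -1, -1, 2]].
The roots have two lengths (squared-length ratio 2:1); the short ones are alpha_{2}. The associated Dynkin diagram is a chain of 6 nodes with a double edge at one end; the terminal node there is the unique short simple root (B_6), so the type is B_6 (the algebra so(13)).

B_6 (so(13))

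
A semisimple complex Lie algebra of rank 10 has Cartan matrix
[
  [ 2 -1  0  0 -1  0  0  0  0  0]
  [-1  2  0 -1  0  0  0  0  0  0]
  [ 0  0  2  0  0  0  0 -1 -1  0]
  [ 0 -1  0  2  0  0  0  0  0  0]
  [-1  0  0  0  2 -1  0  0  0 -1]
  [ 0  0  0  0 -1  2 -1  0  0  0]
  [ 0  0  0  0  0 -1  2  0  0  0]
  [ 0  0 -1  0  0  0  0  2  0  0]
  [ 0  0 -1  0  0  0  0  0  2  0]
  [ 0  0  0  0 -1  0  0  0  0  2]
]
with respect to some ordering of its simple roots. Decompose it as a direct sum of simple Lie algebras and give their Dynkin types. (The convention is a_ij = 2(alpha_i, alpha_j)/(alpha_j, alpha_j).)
type A_3 + type E_7

The diagram associated to this matrix has two connected components: the simple roots {alpha_3, alpha_8, alpha_9} form a chain of 3 nodes with single edges (A_3), and {alpha_1, alpha_2, alpha_4, alpha_5, alpha_6, alpha_7, alpha_10} form a chain of 6 nodes with one extra node attached to the third node from one end (E_7). A semisimple Lie algebra decomposes uniquely as the direct sum of simple ideals, one per connected component of its Dynkin diagram, so g ≅ A_3 ⊕ E_7 (dimension 15 + 133 = 148).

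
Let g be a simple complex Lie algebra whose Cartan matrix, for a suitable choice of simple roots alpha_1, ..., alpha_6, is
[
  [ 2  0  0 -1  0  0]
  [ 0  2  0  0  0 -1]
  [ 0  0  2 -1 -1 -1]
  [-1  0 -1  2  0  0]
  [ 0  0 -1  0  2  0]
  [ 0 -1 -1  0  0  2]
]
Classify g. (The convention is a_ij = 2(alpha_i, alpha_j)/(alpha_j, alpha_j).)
E_6

The matrix has rank 6 with 2's on the diagonal. Reading the off-diagonal entries as Dynkin edges (a single edge where a_ij = a_ji = -1; a double or triple edge where a_ij * a_ji = 2 or 3), the diagram is a chain of 5 nodes with one extra node attached to the third node from one end (E_6). One simple-root ordering that puts it in standard form is (alpha_2, alpha_5, alpha_6, alpha_3, alpha_4, alpha_1). So the algebra is type E_6.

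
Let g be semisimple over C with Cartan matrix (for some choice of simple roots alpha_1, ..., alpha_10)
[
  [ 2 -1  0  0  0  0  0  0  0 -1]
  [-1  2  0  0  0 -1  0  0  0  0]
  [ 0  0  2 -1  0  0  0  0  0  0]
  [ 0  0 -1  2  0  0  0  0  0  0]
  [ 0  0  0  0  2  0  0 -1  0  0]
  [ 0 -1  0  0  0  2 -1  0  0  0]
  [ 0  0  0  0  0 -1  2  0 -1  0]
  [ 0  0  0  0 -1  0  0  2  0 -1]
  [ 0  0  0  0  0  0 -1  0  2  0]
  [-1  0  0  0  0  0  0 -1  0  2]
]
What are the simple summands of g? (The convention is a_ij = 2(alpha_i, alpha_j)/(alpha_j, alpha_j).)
A_2 (sl(3)) + A_8 (sl(9))

The diagram associated to this matrix has two connected components: the simple roots {alpha_3, alpha_4} form a chain of 2 nodes with single edges (A_2), and {alpha_1, alpha_2, alpha_5, alpha_6, alpha_7, alpha_8, alpha_9, alpha_10} form a chain of 8 nodes with single edges (A_8). A semisimple Lie algebra decomposes uniquely as the direct sum of simple ideals, one per connected component of its Dynkin diagram, so g ≅ A_2 ⊕ A_8 (dimension 8 + 80 = 88).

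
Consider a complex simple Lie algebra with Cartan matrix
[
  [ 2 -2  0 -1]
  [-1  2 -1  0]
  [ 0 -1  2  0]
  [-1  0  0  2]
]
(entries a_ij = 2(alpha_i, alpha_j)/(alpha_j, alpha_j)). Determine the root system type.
F_4

The matrix has rank 4 with 2's on the diagonal. Reading the off-diagonal entries as Dynkin edges (a single edge where a_ij = a_ji = -1; a double or triple edge where a_ij * a_ji = 2 or 3), the diagram is a chain of 4 nodes with a double edge between the middle two (F_4). One simple-root ordering that puts it in standard form is (alpha_4, alpha_1, alpha_2, alpha_3). So the algebra is type F_4.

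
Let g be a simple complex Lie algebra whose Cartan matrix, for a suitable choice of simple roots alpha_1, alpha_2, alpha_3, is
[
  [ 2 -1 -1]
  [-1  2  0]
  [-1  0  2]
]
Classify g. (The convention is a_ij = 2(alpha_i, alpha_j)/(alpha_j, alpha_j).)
type A_3

The matrix has rank 3 with 2's on the diagonal. Reading the off-diagonal entries as Dynkin edges (a single edge where a_ij = a_ji = -1; a double or triple edge where a_ij * a_ji = 2 or 3), the diagram is a chain of 3 nodes with single edges (A_3). One simple-root ordering that puts it in standard form is (alpha_2, alpha_1, alpha_3). So the algebra is type A_3, i.e. sl(4).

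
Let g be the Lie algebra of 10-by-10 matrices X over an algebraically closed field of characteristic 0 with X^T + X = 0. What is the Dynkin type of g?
D5

This is so(10) with 10 even, which has dimension 10(10-1)/2 = 45 and rank 10/2 = 5. In the classification of classical Lie algebras, the orthogonal algebra so(2n) in an even number of variables has type D_n; here n = 5, so the Dynkin diagram is a chain of 3 nodes with a fork of two nodes at one end (D_5). Hence the type is D_5.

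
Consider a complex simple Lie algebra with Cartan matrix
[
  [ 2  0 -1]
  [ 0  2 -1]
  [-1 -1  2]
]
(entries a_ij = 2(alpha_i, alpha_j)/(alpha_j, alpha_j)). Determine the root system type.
The matrix has rank 3 with 2's on the diagonal. Reading the off-diagonal entries as Dynkin edges (a single edge where a_ij = a_ji = -1; a double or triple edge where a_ij * a_ji = 2 or 3), the diagram is a chain of 3 nodes with single edges (A_3). One simple-root ordering that puts it in standard form is (alpha_2, alpha_3, alpha_1). So the algebra is type A_3, i.e. sl(4).

A3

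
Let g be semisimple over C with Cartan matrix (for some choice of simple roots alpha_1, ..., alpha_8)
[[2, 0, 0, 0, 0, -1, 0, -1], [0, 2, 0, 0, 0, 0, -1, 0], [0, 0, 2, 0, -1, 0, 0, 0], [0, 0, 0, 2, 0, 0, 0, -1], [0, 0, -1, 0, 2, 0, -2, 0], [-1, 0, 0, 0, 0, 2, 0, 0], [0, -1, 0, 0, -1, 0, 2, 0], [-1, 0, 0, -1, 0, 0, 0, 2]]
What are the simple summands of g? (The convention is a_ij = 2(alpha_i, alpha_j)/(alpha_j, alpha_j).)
A4 + F4

The diagram associated to this matrix has two connected components: the simple roots {alpha_1, alpha_4, alpha_6, alpha_8} form a chain of 4 nodes with single edges (A_4), and {alpha_2, alpha_3, alpha_5, alpha_7} form a chain of 4 nodes with a double edge between the middle two (F_4). A semisimple Lie algebra decomposes uniquely as the direct sum of simple ideals, one per connected component of its Dynkin diagram, so g ≅ A_4 ⊕ F_4 (dimension 24 + 52 = 76).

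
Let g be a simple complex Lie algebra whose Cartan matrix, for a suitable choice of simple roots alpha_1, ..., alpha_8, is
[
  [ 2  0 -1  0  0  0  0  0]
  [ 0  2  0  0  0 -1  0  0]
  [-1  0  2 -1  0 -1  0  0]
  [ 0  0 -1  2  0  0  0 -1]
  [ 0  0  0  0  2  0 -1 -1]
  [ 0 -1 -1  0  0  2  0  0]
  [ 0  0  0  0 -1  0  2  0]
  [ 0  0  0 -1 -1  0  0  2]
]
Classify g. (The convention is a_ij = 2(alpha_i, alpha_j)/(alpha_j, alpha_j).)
type E_8

The matrix has rank 8 with 2's on the diagonal. Reading the off-diagonal entries as Dynkin edges (a single edge where a_ij = a_ji = -1; a double or triple edge where a_ij * a_ji = 2 or 3), the diagram is a chain of 7 nodes with one extra node attached to the third node from one end (E_8). One simple-root ordering that puts it in standard form is (alpha_2, alpha_1, alpha_6, alpha_3, alpha_4, alpha_8, alpha_5, alpha_7). So the algebra is type E_8.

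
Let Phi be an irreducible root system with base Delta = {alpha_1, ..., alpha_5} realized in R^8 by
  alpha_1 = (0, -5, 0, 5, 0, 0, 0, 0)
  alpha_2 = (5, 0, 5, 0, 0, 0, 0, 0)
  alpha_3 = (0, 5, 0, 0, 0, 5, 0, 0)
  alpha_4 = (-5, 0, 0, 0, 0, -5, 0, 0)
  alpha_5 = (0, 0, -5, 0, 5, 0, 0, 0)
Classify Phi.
Compute the Cartan integers a_ij = 2(alpha_i, alpha_j)/(alpha_j, alpha_j); the resulting 5x5 Cartan matrix is
[[2, 0, -1, 0, 0], [0, 2, 0, -1, -1], [-1, 0, 2, -1, 0], [0, -1, -1, 2, 0], [0, -1, 0, 0, 2]].
All simple roots have the same length, so the diagram is simply laced. The associated Dynkin diagram is a chain of 5 nodes with single edges (A_5), so the type is A_5 (the algebra sl(6)).

A_5 (sl(6))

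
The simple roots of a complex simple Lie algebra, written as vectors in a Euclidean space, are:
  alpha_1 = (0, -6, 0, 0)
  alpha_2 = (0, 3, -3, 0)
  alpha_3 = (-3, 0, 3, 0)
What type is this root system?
type C_3

Compute the Cartan integers a_ij = 2(alpha_i, alpha_j)/(alpha_j, alpha_j); the resulting 3x3 Cartan matrix is
[[2, -2, 0], [-1, 2, -1], [0, -1, 2]].
The roots have two lengths (squared-length ratio 2:1); the short ones are alpha_{2,3}. The associated Dynkin diagram is a chain of 3 nodes with a double edge at one end; the terminal node there is the unique long simple root (C_3), so the type is C_3 (the algebra sp(6)).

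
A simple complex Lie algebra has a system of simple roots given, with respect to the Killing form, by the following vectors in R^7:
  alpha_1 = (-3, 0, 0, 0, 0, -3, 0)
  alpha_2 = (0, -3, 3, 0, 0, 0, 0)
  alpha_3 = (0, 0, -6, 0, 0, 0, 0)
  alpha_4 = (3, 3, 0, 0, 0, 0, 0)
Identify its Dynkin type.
type C_4

Compute the Cartan integers a_ij = 2(alpha_i, alpha_j)/(alpha_j, alpha_j); the resulting 4x4 Cartan matrix is
[[2, 0, 0, -1], [0, 2, -1, -1], [0, -2, 2, 0], [-1, -1, 0, 2]].
The roots have two lengths (squared-length ratio 2:1); the short ones are alpha_{1,2,4}. The associated Dynkin diagram is a chain of 4 nodes with a double edge at one end; the terminal node there is the unique long simple root (C_4), so the type is C_4 (the algebra sp(8)).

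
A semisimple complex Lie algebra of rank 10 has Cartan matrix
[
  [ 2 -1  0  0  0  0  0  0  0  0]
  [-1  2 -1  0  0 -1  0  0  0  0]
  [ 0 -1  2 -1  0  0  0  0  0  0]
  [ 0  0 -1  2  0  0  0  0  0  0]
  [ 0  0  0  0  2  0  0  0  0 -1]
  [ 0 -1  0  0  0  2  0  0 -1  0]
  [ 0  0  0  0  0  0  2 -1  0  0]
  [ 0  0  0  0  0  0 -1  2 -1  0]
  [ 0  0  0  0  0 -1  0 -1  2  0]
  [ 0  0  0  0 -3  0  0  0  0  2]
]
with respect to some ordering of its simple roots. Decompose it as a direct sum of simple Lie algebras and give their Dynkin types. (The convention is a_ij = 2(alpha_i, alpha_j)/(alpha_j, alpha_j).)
The diagram associated to this matrix has two connected components: the simple roots {alpha_1, alpha_2, alpha_3, alpha_4, alpha_6, alpha_7, alpha_8, alpha_9} form a chain of 7 nodes with one extra node attached to the third node from one end (E_8), and {alpha_5, alpha_10} form two nodes joined by a triple edge (G_2). A semisimple Lie algebra decomposes uniquely as the direct sum of simple ideals, one per connected component of its Dynkin diagram, so g ≅ E_8 ⊕ G_2 (dimension 248 + 14 = 262).

type E_8 ⊕ type G_2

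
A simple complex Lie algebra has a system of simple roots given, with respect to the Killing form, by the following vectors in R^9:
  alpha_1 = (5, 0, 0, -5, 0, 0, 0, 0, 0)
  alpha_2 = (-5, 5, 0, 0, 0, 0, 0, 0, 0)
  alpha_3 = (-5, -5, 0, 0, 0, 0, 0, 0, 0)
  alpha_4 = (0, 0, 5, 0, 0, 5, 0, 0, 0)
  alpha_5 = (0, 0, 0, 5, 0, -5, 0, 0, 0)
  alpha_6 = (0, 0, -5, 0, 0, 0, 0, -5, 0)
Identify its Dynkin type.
D6

Compute the Cartan integers a_ij = 2(alpha_i, alpha_j)/(alpha_j, alpha_j); the resulting 6x6 Cartan matrix is
[[2, -1, -1, 0, -1, 0], [-1, 2, 0, 0, 0, 0], [-1, 0, 2, 0, 0, 0], [0, 0, 0, 2, -1, -1], [-1, 0, 0, -1, 2, 0], [0, 0, 0, -1, 0, 2]].
All simple roots have the same length, so the diagram is simply laced. The associated Dynkin diagram is a chain of 4 nodes with a fork of two nodes at one end (D_6), so the type is D_6 (the algebra so(12)).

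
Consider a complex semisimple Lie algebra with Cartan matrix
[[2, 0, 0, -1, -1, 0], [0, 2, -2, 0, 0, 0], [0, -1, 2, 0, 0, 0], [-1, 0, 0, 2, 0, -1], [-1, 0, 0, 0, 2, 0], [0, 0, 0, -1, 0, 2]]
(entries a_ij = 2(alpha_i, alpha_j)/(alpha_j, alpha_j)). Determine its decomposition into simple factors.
The diagram associated to this matrix has two connected components: the simple roots {alpha_1, alpha_4, alpha_5, alpha_6} form a chain of 4 nodes with single edges (A_4), and {alpha_2, alpha_3} form a chain of 2 nodes with a double edge at one end; the terminal node there is the unique short simple root (B_2). A semisimple Lie algebra decomposes uniquely as the direct sum of simple ideals, one per connected component of its Dynkin diagram, so g ≅ A_4 ⊕ B_2 (dimension 24 + 10 = 34).

A4 ⊕ B2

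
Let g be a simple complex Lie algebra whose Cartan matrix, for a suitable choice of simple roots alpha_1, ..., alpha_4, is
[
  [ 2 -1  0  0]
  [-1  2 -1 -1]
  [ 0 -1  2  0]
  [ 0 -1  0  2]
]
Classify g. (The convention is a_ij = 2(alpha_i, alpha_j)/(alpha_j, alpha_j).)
The matrix has rank 4 with 2's on the diagonal. Reading the off-diagonal entries as Dynkin edges (a single edge where a_ij = a_ji = -1; a double or triple edge where a_ij * a_ji = 2 or 3), the diagram is a chain of 2 nodes with a fork of two nodes at one end (D_4). One simple-root ordering that puts it in standard form is (alpha_4, alpha_2, alpha_3, alpha_1). So the algebra is type D_4, i.e. so(8).

D_4 (so(8))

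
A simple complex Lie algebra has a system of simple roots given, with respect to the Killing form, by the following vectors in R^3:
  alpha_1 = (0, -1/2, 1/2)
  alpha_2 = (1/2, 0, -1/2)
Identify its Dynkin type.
Compute the Cartan integers a_ij = 2(alpha_i, alpha_j)/(alpha_j, alpha_j); the resulting 2x2 Cartan matrix is
[[2, -1], [-1, 2]].
All simple roots have the same length, so the diagram is simply laced. The associated Dynkin diagram is a chain of 2 nodes with single edges (A_2), so the type is A_2 (the algebra sl(3)).

type A_2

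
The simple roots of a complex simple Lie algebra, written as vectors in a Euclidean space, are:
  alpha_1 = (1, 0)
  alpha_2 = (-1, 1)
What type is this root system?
B_2 (so(5))

Compute the Cartan integers a_ij = 2(alpha_i, alpha_j)/(alpha_j, alpha_j); the resulting 2x2 Cartan matrix is
[[2, -1], [-2, 2]].
The roots have two lengths (squared-length ratio 2:1); the short ones are alpha_{1}. The associated Dynkin diagram is a chain of 2 nodes with a double edge at one end; the terminal node there is the unique short simple root (B_2), so the type is B_2 (the algebra so(5)).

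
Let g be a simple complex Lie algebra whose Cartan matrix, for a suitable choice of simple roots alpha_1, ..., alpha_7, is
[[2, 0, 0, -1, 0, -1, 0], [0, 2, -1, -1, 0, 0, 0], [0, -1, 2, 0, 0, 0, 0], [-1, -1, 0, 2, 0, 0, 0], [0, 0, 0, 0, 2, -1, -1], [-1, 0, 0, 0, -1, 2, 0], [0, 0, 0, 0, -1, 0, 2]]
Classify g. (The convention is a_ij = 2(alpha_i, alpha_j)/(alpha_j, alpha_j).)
type A_7

The matrix has rank 7 with 2's on the diagonal. Reading the off-diagonal entries as Dynkin edges (a single edge where a_ij = a_ji = -1; a double or triple edge where a_ij * a_ji = 2 or 3), the diagram is a chain of 7 nodes with single edges (A_7). One simple-root ordering that puts it in standard form is (alpha_7, alpha_5, alpha_6, alpha_1, alpha_4, alpha_2, alpha_3). So the algebra is type A_7, i.e. sl(8).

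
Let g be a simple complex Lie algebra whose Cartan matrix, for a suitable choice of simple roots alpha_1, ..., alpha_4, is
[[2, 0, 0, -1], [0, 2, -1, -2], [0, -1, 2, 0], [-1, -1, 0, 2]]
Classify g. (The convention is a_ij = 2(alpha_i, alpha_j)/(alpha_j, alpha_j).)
type F_4

The matrix has rank 4 with 2's on the diagonal. Reading the off-diagonal entries as Dynkin edges (a single edge where a_ij = a_ji = -1; a double or triple edge where a_ij * a_ji = 2 or 3), the diagram is a chain of 4 nodes with a double edge between the middle two (F_4). One simple-root ordering that puts it in standard form is (alpha_3, alpha_2, alpha_4, alpha_1). So the algebra is type F_4.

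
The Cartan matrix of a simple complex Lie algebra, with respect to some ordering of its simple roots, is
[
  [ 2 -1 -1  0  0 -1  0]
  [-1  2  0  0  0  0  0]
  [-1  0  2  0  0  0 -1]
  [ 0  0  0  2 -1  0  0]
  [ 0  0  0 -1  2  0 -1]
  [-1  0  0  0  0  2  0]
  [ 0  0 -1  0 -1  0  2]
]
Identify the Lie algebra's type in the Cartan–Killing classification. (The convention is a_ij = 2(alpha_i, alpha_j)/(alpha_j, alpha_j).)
The matrix has rank 7 with 2's on the diagonal. Reading the off-diagonal entries as Dynkin edges (a single edge where a_ij = a_ji = -1; a double or triple edge where a_ij * a_ji = 2 or 3), the diagram is a chain of 5 nodes with a fork of two nodes at one end (D_7). One simple-root ordering that puts it in standard form is (alpha_4, alpha_5, alpha_7, alpha_3, alpha_1, alpha_2, alpha_6). So the algebra is type D_7, i.e. so(14).

D_7 (so(14))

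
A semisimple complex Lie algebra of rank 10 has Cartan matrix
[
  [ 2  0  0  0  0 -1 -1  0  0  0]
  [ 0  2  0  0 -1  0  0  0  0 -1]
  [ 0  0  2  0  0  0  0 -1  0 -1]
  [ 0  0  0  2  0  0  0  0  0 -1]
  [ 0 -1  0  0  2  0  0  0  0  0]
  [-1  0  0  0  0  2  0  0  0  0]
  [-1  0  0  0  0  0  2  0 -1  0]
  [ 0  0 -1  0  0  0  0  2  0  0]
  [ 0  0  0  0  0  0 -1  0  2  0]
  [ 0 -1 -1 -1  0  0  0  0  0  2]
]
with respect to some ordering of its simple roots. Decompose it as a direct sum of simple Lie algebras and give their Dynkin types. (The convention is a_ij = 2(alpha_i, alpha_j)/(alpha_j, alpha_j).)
The diagram associated to this matrix has two connected components: the simple roots {alpha_1, alpha_6, alpha_7, alpha_9} form a chain of 4 nodes with single edges (A_4), and {alpha_2, alpha_3, alpha_4, alpha_5, alpha_8, alpha_10} form a chain of 5 nodes with one extra node attached to the third node from one end (E_6). A semisimple Lie algebra decomposes uniquely as the direct sum of simple ideals, one per connected component of its Dynkin diagram, so g ≅ A_4 ⊕ E_6 (dimension 24 + 78 = 102).

A_4 (sl(5)) + E_6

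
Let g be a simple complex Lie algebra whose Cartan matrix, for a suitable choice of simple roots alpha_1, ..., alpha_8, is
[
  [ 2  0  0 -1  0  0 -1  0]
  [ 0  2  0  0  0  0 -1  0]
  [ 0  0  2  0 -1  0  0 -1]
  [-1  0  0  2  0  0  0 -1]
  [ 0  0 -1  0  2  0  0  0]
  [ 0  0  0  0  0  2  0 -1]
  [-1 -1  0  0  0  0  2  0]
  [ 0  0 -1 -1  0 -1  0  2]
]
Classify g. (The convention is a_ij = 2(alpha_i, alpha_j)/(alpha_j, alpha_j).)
type E_8

The matrix has rank 8 with 2's on the diagonal. Reading the off-diagonal entries as Dynkin edges (a single edge where a_ij = a_ji = -1; a double or triple edge where a_ij * a_ji = 2 or 3), the diagram is a chain of 7 nodes with one extra node attached to the third node from one end (E_8). One simple-root ordering that puts it in standard form is (alpha_5, alpha_6, alpha_3, alpha_8, alpha_4, alpha_1, alpha_7, alpha_2). So the algebra is type E_8.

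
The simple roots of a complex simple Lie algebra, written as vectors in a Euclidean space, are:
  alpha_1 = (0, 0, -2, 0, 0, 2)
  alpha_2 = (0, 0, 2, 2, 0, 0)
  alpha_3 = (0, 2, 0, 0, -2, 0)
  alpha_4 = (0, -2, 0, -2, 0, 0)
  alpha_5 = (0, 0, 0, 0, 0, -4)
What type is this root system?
C_5

Compute the Cartan integers a_ij = 2(alpha_i, alpha_j)/(alpha_j, alpha_j); the resulting 5x5 Cartan matrix is
[[2, -1, 0, 0, -1], [-1, 2, 0, -1, 0], [0, 0, 2, -1, 0], [0, -1, -1, 2, 0], [-2, 0, 0, 0, 2]].
The roots have two lengths (squared-length ratio 2:1); the short ones are alpha_{1,2,3,4}. The associated Dynkin diagram is a chain of 5 nodes with a double edge at one end; the terminal node there is the unique long simple root (C_5), so the type is C_5 (the algebra sp(10)).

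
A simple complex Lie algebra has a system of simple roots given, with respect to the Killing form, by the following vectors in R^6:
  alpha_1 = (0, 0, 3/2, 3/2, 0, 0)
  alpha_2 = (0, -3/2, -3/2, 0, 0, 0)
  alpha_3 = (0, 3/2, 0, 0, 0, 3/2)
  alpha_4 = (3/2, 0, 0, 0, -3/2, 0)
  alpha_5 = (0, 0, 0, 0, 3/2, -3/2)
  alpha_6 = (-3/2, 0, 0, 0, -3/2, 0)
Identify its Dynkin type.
Compute the Cartan integers a_ij = 2(alpha_i, alpha_j)/(alpha_j, alpha_j); the resulting 6x6 Cartan matrix is
[[2, -1, 0, 0, 0, 0], [-1, 2, -1, 0, 0, 0], [0, -1, 2, 0, -1, 0], [0, 0, 0, 2, -1, 0], [0, 0, -1, -1, 2, -1], [0, 0, 0, 0, -1, 2]].
All simple roots have the same length, so the diagram is simply laced. The associated Dynkin diagram is a chain of 4 nodes with a fork of two nodes at one end (D_6), so the type is D_6 (the algebra so(12)).

type D_6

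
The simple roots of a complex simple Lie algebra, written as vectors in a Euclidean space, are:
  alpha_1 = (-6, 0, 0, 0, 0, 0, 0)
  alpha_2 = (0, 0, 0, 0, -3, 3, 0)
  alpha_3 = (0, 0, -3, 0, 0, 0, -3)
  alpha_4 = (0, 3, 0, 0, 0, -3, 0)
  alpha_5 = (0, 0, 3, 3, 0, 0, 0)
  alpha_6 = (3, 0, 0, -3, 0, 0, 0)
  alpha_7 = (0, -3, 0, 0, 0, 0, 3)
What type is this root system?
Compute the Cartan integers a_ij = 2(alpha_i, alpha_j)/(alpha_j, alpha_j); the resulting 7x7 Cartan matrix is
[[2, 0, 0, 0, 0, -2, 0], [0, 2, 0, -1, 0, 0, 0], [0, 0, 2, 0, -1, 0, -1], [0, -1, 0, 2, 0, 0, -1], [0, 0, -1, 0, 2, -1, 0], [-1, 0, 0, 0, -1, 2, 0], [0, 0, -1, -1, 0, 0, 2]].
The roots have two lengths (squared-length ratio 2:1); the short ones are alpha_{2,3,4,5,6,7}. The associated Dynkin diagram is a chain of 7 nodes with a double edge at one end; the terminal node there is the unique long simple root (C_7), so the type is C_7 (the algebra sp(14)).

C7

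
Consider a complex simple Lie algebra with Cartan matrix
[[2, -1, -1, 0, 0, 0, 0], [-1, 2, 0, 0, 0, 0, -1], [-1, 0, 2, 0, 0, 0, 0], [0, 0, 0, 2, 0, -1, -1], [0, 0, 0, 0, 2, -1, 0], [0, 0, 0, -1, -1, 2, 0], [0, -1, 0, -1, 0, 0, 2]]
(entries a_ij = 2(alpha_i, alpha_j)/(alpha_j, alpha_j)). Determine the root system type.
A_7 (sl(8))

The matrix has rank 7 with 2's on the diagonal. Reading the off-diagonal entries as Dynkin edges (a single edge where a_ij = a_ji = -1; a double or triple edge where a_ij * a_ji = 2 or 3), the diagram is a chain of 7 nodes with single edges (A_7). One simple-root ordering that puts it in standard form is (alpha_3, alpha_1, alpha_2, alpha_7, alpha_4, alpha_6, alpha_5). So the algebra is type A_7, i.e. sl(8).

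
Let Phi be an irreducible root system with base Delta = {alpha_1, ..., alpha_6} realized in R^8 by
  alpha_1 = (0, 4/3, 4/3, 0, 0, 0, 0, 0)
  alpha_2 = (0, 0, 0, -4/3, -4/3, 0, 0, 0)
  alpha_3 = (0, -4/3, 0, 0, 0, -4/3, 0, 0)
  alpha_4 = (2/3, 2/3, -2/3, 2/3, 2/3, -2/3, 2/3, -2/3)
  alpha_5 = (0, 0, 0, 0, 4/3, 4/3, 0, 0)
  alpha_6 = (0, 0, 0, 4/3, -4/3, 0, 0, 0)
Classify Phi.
E6

Compute the Cartan integers a_ij = 2(alpha_i, alpha_j)/(alpha_j, alpha_j); the resulting 6x6 Cartan matrix is
[[2, 0, -1, 0, 0, 0], [0, 2, 0, -1, -1, 0], [-1, 0, 2, 0, -1, 0], [0, -1, 0, 2, 0, 0], [0, -1, -1, 0, 2, -1], [0, 0, 0, 0, -1, 2]].
All simple roots have the same length, so the diagram is simply laced. The associated Dynkin diagram is a chain of 5 nodes with one extra node attached to the third node from one end (E_6), so the type is E_6.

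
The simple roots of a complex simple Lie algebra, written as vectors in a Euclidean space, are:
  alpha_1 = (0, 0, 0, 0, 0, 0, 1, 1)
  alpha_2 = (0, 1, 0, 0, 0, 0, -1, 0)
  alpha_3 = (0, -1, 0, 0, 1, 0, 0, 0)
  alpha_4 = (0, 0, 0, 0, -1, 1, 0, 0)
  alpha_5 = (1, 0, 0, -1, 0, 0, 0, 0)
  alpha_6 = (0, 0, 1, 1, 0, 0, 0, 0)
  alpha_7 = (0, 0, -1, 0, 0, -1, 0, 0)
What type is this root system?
type A_7

Compute the Cartan integers a_ij = 2(alpha_i, alpha_j)/(alpha_j, alpha_j); the resulting 7x7 Cartan matrix is
[[2, -1, 0, 0, 0, 0, 0], [-1, 2, -1, 0, 0, 0, 0], [0, -1, 2, -1, 0, 0, 0], [0, 0, -1, 2, 0, 0, -1], [0, 0, 0, 0, 2, -1, 0], [0, 0, 0, 0, -1, 2, -1], [0, 0, 0, -1, 0, -1, 2]].
All simple roots have the same length, so the diagram is simply laced. The associated Dynkin diagram is a chain of 7 nodes with single edges (A_7), so the type is A_7 (the algebra sl(8)).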